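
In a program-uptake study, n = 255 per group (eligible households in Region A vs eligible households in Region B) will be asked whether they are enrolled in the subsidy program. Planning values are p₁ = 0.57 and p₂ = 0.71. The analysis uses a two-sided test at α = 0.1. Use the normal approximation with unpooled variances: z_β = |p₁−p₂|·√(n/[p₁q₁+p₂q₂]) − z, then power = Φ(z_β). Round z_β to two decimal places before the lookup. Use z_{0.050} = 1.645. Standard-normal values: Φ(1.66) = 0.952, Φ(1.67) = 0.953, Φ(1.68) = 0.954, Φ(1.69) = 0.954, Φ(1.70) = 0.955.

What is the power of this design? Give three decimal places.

z_β = |p₁−p₂|·√(n/[p₁q₁+p₂q₂]) − z_{α/2}
    = 0.14 · √(255/0.4510) − 1.645
    = 0.14 · 23.7784 − 1.645
    = 3.3290 − 1.645 = 1.6840 → 1.68
Power = Φ(1.68) = 0.954.

Power ≈ 0.954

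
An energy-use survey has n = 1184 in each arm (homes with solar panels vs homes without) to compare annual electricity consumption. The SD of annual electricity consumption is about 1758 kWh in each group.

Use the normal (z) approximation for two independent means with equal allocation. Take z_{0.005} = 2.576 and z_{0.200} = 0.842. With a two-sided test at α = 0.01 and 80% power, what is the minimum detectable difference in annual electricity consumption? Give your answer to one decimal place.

δ = (z_{α/2} + z_β) · √((σ₁²+σ₂²)/n)
  = (2.576 + 0.842) · √(6181128/1184)
  = 3.418 · √5220.5
  = 3.418 · 72.2534
  = 246.9620

Minimum detectable difference ≈ 247.0 kWh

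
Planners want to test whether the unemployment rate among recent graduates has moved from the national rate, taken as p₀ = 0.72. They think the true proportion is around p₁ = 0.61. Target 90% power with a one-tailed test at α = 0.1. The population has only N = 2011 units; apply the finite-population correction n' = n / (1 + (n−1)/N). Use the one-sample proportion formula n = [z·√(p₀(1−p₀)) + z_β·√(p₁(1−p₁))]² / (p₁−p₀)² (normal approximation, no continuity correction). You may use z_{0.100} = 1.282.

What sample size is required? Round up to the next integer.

n = [z_α·√(p₀q₀) + z_β·√(p₁q₁)]² / (p₁ − p₀)²
  = [1.282·√(0.72·0.28) + 1.282·√(0.61·0.39)]² / (-0.11)²
  = [1.282·0.4490 + 1.282·0.4877]² / 0.0121
  = [1.2009]² / 0.0121
  = 119.19
Finite-population correction (N = 2011): 119.19 / (1 + (119.19 − 1)/2011) = 112.57.
Round up → n = 113.

n = 113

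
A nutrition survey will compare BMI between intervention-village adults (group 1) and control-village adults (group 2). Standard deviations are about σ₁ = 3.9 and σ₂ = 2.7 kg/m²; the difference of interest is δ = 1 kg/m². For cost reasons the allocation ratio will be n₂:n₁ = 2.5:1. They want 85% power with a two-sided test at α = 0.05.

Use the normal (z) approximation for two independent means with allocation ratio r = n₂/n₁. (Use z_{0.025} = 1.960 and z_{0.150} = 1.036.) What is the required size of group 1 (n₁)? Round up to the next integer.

n₁ = (z_{α/2} + z_β)² · (σ₁² + σ₂²/r) / δ²
   = (1.960 + 1.036)² · (3.9² + 2.7²/2.5) / 1²
   = 8.9760 · (15.21 + 2.916) / 1
   = 8.9760 · 18.126 / 1
   = 162.70
Round up → n₁ = 163; n₂ = r·n₁ = 2.5 × 163 = 408.

n₁ = 163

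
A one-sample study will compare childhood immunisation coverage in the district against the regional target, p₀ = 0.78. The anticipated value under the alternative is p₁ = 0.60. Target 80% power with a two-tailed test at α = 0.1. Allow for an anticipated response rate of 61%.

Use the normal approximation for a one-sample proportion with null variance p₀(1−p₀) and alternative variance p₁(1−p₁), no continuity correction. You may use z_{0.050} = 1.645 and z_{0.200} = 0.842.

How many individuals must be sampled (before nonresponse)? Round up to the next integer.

n = [z_{α/2}·√(p₀q₀) + z_β·√(p₁q₁)]² / (p₁ − p₀)²
  = [1.645·√(0.78·0.22) + 0.842·√(0.60·0.40)]² / (-0.18)²
  = [1.645·0.4142 + 0.842·0.4899]² / 0.0324
  = [1.0939]² / 0.0324
  = 36.93
Adjust for 61% response: 36.93 / 0.61 = 60.55.
Round up → n = 61.

n = 61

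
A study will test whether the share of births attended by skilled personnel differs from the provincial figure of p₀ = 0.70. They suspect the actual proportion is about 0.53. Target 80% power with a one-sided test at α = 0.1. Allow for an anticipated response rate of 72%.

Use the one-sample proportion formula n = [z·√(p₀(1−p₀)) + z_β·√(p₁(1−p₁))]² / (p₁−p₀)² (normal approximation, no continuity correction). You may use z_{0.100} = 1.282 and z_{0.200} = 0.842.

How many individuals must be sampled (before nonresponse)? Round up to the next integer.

n = 49

n = [z_α·√(p₀q₀) + z_β·√(p₁q₁)]² / (p₁ − p₀)²
  = [1.282·√(0.70·0.30) + 0.842·√(0.53·0.47)]² / (-0.17)²
  = [1.282·0.4583 + 0.842·0.4991]² / 0.0289
  = [1.0077]² / 0.0289
  = 35.14
Adjust for 72% response: 35.14 / 0.72 = 48.80.
Round up → n = 49.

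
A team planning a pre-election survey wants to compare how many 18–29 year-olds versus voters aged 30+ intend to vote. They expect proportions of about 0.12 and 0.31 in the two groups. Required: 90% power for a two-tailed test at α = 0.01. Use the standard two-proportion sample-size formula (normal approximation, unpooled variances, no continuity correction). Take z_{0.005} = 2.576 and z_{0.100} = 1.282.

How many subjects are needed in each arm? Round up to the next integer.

n = 132 per group

n = (z_{α/2} + z_β)² · [p₁(1−p₁) + p₂(1−p₂)] / (p₁ − p₂)²
  = (2.576 + 1.282)² · (0.12·0.88 + 0.31·0.69) / (-0.19)²
  = (3.858)² · (0.1056 + 0.2139) / 0.0361
  = 14.8842 · 0.3195 / 0.0361
  = 131.73
Round up → n = 132 per group.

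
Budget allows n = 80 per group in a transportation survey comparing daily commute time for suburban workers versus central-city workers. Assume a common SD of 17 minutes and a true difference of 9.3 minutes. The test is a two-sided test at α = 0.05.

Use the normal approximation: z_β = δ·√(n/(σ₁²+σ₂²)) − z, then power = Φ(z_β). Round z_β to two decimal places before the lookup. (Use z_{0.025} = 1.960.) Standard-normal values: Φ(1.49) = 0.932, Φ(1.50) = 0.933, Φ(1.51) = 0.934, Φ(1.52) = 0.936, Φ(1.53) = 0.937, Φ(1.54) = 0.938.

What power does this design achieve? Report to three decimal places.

z_β = δ·√(n/(σ₁²+σ₂²)) − z_{α/2}
    = 9.3 · √(80/578) − 1.960
    = 9.3 · 0.37203 − 1.960
    = 3.4599 − 1.960 = 1.4999 → 1.50
Power = Φ(1.50) = 0.933.

Power ≈ 0.933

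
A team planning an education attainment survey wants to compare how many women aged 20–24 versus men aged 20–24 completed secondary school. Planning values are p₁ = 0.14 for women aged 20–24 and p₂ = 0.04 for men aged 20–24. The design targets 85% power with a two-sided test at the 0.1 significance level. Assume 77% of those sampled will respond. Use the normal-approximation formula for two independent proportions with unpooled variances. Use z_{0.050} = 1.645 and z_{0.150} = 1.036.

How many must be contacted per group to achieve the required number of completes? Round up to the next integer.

n = (z_{α/2} + z_β)² · [p₁(1−p₁) + p₂(1−p₂)] / (p₁ − p₂)²
  = (1.645 + 1.036)² · (0.14·0.86 + 0.04·0.96) / (0.10)²
  = (2.681)² · (0.1204 + 0.0384) / 0.0100
  = 7.1878 · 0.1588 / 0.0100
  = 114.14
Adjust for 77% response: 114.14 / 0.77 = 148.24.
Round up → n = 149 per group.

n = 149 per group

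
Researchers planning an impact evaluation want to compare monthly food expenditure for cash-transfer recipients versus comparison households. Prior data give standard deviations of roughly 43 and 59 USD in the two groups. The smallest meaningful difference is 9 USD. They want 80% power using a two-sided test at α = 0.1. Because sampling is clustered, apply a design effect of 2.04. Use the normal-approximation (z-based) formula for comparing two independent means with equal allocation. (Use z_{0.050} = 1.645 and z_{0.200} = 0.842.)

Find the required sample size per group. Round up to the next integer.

n = (z_{α/2} + z_β)² · (σ₁² + σ₂²) / δ²
  = (1.645 + 0.842)² · (43² + 59² = 5330) / 9²
  = 6.1852 · 5330 / 81
  = 407.00
Design effect: 2.04 × 407.00 = 830.28.
Round up → n = 831 per group.

n = 831 per group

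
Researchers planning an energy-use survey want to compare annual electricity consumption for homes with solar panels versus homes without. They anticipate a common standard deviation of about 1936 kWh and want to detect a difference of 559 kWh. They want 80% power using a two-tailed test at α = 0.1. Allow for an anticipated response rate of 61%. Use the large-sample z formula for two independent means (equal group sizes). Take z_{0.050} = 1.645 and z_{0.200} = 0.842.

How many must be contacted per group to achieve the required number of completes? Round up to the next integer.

n = (z_{α/2} + z_β)² · (σ₁² + σ₂²) / δ²
  = (1.645 + 0.842)² · (2·1936² = 7496192) / 559²
  = 6.1852 · 7496192 / 312481
  = 148.38
Adjust for 61% response: 148.38 / 0.61 = 243.24.
Round up → n = 244 per group.

n = 244 per group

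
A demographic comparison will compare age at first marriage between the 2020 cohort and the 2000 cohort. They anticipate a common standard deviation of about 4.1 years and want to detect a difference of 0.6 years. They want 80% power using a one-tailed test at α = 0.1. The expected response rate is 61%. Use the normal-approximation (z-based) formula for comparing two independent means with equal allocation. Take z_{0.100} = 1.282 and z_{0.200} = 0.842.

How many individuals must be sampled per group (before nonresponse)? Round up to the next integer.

n = (z_α + z_β)² · (σ₁² + σ₂²) / δ²
  = (1.282 + 0.842)² · (2·4.1² = 33.62) / 0.6²
  = 4.5114 · 33.62 / 0.36
  = 421.31
Adjust for 61% response: 421.31 / 0.61 = 690.68.
Round up → n = 691 per group.

n = 691 per group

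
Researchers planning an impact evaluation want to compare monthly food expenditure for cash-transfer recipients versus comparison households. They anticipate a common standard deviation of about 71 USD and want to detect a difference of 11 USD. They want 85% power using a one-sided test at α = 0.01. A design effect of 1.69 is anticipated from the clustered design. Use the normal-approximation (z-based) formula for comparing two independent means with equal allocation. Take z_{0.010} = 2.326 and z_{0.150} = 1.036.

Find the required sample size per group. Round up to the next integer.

n = (z_α + z_β)² · (σ₁² + σ₂²) / δ²
  = (2.326 + 1.036)² · (2·71² = 10082) / 11²
  = 11.3030 · 10082 / 121
  = 941.80
Design effect: 1.69 × 941.80 = 1591.63.
Round up → n = 1592 per group.

n = 1592 per group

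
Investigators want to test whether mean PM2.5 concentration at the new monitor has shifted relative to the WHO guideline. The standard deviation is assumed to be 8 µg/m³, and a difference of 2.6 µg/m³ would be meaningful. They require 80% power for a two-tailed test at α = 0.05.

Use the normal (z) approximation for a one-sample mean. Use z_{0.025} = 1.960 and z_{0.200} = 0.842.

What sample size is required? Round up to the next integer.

n = 75

n = (z_{α/2} + z_β)² · σ² / δ²
  = (1.960 + 0.842)² · 8² / 2.6²
  = 7.8512 · 64 / 6.76
  = 74.33
Round up → n = 75.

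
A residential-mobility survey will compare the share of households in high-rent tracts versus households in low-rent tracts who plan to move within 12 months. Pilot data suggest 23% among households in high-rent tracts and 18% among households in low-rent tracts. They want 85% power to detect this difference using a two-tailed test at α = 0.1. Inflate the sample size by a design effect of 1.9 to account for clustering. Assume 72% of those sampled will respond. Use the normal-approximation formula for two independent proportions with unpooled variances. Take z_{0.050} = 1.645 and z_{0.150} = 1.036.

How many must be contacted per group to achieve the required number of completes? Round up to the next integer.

n = 2464 per group

n = (z_{α/2} + z_β)² · [p₁(1−p₁) + p₂(1−p₂)] / (p₁ − p₂)²
  = (1.645 + 1.036)² · (0.23·0.77 + 0.18·0.82) / (0.05)²
  = (2.681)² · (0.1771 + 0.1476) / 0.0025
  = 7.1878 · 0.3247 / 0.0025
  = 933.55
Design effect: 1.9 × 933.55 = 1773.74.
Adjust for 72% response: 1773.74 / 0.72 = 2463.53.
Round up → n = 2464 per group.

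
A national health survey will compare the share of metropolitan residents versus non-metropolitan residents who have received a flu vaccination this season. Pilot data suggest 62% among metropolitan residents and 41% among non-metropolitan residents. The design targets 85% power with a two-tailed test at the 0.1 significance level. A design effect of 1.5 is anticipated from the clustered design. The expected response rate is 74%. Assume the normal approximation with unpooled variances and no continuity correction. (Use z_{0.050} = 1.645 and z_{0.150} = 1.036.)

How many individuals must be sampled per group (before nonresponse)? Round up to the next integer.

n = (z_{α/2} + z_β)² · [p₁(1−p₁) + p₂(1−p₂)] / (p₁ − p₂)²
  = (1.645 + 1.036)² · (0.62·0.38 + 0.41·0.59) / (0.21)²
  = (2.681)² · (0.2356 + 0.2419) / 0.0441
  = 7.1878 · 0.4775 / 0.0441
  = 77.83
Design effect: 1.5 × 77.83 = 116.74.
Adjust for 74% response: 116.74 / 0.74 = 157.76.
Round up → n = 158 per group.

n = 158 per group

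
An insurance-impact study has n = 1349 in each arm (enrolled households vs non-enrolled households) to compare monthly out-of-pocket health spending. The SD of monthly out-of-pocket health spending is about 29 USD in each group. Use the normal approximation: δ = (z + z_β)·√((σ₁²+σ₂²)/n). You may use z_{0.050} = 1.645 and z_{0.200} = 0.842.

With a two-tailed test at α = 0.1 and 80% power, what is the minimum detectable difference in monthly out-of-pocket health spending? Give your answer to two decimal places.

δ = (z_{α/2} + z_β) · √((σ₁²+σ₂²)/n)
  = (1.645 + 0.842) · √(1682/1349)
  = 2.487 · √1.2468
  = 2.487 · 1.1166
  = 2.7770

Minimum detectable difference ≈ 2.78 USD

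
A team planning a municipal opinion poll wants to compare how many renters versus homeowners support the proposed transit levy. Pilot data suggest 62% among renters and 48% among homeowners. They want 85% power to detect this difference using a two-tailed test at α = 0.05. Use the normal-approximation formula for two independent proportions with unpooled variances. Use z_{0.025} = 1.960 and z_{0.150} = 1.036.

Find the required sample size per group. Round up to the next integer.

n = 223 per group

n = (z_{α/2} + z_β)² · [p₁(1−p₁) + p₂(1−p₂)] / (p₁ − p₂)²
  = (1.960 + 1.036)² · (0.62·0.38 + 0.48·0.52) / (0.14)²
  = (2.996)² · (0.2356 + 0.2496) / 0.0196
  = 8.9760 · 0.4852 / 0.0196
  = 222.20
Round up → n = 223 per group.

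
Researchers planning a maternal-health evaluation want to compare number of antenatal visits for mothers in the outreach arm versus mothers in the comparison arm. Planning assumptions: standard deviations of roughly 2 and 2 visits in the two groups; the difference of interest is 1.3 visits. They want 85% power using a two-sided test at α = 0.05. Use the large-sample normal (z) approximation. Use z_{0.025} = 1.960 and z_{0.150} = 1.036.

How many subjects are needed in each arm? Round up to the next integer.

n = (z_{α/2} + z_β)² · (σ₁² + σ₂²) / δ²
  = (1.960 + 1.036)² · (2² + 2² = 8) / 1.3²
  = 8.9760 · 8 / 1.69
  = 42.49
Round up → n = 43 per group.

n = 43 per group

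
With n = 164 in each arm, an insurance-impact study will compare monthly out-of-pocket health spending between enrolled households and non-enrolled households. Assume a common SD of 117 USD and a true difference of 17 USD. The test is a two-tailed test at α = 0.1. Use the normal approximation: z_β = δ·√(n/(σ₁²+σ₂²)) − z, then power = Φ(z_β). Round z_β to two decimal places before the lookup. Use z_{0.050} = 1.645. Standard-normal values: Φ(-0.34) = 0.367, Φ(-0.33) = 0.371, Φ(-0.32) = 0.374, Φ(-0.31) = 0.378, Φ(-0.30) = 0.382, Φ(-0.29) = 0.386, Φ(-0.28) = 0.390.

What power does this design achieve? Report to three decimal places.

Power ≈ 0.371

z_β = δ·√(n/(σ₁²+σ₂²)) − z_{α/2}
    = 17 · √(164/27378) − 1.645
    = 17 · 0.07740 − 1.645
    = 1.3157 − 1.645 = -0.3293 → -0.33
Power = Φ(-0.33) = 0.371.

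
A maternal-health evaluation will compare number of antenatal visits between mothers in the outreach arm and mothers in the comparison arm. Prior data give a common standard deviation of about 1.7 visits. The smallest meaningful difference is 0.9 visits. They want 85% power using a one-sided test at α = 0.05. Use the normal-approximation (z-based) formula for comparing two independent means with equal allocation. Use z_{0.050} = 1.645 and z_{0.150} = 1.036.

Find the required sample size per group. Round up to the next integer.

n = (z_α + z_β)² · (σ₁² + σ₂²) / δ²
  = (1.645 + 1.036)² · (2·1.7² = 5.78) / 0.9²
  = 7.1878 · 5.78 / 0.81
  = 51.29
Round up → n = 52 per group.

n = 52 per group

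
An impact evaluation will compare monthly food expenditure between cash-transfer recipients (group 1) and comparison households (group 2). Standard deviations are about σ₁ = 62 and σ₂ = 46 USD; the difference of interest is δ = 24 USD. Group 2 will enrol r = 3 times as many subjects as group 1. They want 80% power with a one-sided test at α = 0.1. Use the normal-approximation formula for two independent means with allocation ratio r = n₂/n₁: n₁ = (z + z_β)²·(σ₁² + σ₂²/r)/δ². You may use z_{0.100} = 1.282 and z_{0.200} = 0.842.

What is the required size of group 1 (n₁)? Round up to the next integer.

n₁ = (z_α + z_β)² · (σ₁² + σ₂²/r) / δ²
   = (1.282 + 0.842)² · (62² + 46²/3) / 24²
   = 4.5114 · (3844 + 705.3333) / 576
   = 4.5114 · 4549.3 / 576
   = 35.63
Round up → n₁ = 36; n₂ = r·n₁ = 3 × 36 = 108.

n₁ = 36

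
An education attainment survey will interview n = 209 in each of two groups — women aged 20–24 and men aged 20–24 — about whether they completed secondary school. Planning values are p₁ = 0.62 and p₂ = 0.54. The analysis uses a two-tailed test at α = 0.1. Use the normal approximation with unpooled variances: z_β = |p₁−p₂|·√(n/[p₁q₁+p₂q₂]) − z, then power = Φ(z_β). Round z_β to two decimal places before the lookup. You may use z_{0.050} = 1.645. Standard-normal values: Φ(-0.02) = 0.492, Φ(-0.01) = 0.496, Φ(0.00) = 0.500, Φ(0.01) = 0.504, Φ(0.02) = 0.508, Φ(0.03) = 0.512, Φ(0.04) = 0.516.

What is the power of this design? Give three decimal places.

Power ≈ 0.508

z_β = |p₁−p₂|·√(n/[p₁q₁+p₂q₂]) − z_{α/2}
    = 0.08 · √(209/0.4840) − 1.645
    = 0.08 · 20.7802 − 1.645
    = 1.6624 − 1.645 = 0.0174 → 0.02
Power = Φ(0.02) = 0.508.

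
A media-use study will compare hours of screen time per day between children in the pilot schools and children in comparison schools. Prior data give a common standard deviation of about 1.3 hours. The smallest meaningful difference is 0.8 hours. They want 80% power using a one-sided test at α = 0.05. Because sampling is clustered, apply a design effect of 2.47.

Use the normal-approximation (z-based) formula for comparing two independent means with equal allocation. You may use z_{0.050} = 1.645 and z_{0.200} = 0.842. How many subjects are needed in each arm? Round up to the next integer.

n = 81 per group

n = (z_α + z_β)² · (σ₁² + σ₂²) / δ²
  = (1.645 + 0.842)² · (2·1.3² = 3.38) / 0.8²
  = 6.1852 · 3.38 / 0.64
  = 32.67
Design effect: 2.47 × 32.67 = 80.68.
Round up → n = 81 per group.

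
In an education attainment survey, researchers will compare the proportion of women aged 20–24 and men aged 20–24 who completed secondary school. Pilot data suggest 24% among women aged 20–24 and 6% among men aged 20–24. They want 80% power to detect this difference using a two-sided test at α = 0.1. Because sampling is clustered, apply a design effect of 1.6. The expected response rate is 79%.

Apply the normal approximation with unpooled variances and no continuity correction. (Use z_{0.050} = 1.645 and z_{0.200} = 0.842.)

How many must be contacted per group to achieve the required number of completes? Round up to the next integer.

n = 93 per group

n = (z_{α/2} + z_β)² · [p₁(1−p₁) + p₂(1−p₂)] / (p₁ − p₂)²
  = (1.645 + 0.842)² · (0.24·0.76 + 0.06·0.94) / (0.18)²
  = (2.487)² · (0.1824 + 0.0564) / 0.0324
  = 6.1852 · 0.2388 / 0.0324
  = 45.59
Design effect: 1.6 × 45.59 = 72.94.
Adjust for 79% response: 72.94 / 0.79 = 92.33.
Round up → n = 93 per group.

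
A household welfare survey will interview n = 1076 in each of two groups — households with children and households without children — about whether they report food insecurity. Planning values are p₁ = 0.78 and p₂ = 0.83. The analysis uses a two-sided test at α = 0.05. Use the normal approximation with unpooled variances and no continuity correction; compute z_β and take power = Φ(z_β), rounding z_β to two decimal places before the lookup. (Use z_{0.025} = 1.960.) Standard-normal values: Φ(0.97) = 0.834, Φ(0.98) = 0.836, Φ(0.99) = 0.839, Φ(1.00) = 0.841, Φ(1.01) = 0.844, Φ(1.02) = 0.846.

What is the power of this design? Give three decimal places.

Power ≈ 0.834

z_β = |p₁−p₂|·√(n/[p₁q₁+p₂q₂]) − z_{α/2}
    = 0.05 · √(1076/0.3127) − 1.960
    = 0.05 · 58.6600 − 1.960
    = 2.9330 − 1.960 = 0.9730 → 0.97
Power = Φ(0.97) = 0.834.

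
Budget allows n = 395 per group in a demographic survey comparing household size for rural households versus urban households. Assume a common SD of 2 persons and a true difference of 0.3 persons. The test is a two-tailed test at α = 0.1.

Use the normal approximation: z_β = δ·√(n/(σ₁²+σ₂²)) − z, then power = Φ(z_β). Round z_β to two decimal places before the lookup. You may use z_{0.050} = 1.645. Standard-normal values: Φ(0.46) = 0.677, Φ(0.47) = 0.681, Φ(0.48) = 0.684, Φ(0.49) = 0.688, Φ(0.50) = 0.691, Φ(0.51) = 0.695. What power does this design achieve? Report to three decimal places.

z_β = δ·√(n/(σ₁²+σ₂²)) − z_{α/2}
    = 0.3 · √(395/8) − 1.645
    = 0.3 · 7.02673 − 1.645
    = 2.1080 − 1.645 = 0.4630 → 0.46
Power = Φ(0.46) = 0.677.

Power ≈ 0.677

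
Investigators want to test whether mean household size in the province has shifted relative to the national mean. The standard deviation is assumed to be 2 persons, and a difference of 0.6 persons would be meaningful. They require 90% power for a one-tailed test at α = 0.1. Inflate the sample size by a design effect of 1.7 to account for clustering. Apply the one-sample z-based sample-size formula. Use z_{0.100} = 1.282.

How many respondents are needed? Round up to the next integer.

n = (z_α + z_β)² · σ² / δ²
  = (1.282 + 1.282)² · 2² / 0.6²
  = 6.5741 · 4 / 0.36
  = 73.05
Design effect: 1.7 × 73.05 = 124.18.
Round up → n = 125.

n = 125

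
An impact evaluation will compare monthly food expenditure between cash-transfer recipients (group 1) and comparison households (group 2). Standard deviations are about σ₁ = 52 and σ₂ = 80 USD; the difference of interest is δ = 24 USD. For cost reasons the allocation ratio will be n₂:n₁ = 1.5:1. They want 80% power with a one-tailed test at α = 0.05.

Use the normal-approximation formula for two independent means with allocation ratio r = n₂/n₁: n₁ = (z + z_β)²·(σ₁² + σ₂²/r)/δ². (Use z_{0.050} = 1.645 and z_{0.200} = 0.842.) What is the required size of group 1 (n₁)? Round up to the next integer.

n₁ = (z_α + z_β)² · (σ₁² + σ₂²/r) / δ²
   = (1.645 + 0.842)² · (52² + 80²/1.5) / 24²
   = 6.1852 · (2704 + 4266.7) / 576
   = 6.1852 · 6970.7 / 576
   = 74.85
Round up → n₁ = 75; n₂ = r·n₁ = 1.5 × 75 = 113.

n₁ = 75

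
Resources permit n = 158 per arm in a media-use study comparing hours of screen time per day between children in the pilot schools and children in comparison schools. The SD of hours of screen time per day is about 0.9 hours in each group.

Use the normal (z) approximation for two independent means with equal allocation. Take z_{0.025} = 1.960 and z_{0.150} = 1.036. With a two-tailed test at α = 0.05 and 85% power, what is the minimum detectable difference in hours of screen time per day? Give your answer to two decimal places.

Minimum detectable difference ≈ 0.30 hours

δ = (z_{α/2} + z_β) · √((σ₁²+σ₂²)/n)
  = (1.960 + 1.036) · √(1.62/158)
  = 2.996 · √0.01025
  = 2.996 · 0.1013
  = 0.3034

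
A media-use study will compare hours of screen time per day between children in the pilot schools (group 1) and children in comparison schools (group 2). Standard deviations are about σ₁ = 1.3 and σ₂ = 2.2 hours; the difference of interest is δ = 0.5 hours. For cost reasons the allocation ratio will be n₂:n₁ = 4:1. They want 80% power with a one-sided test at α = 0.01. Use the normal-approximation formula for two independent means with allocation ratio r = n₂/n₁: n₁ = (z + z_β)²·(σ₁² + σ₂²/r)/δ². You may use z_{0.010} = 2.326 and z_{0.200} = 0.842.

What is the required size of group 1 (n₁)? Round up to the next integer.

n₁ = (z_α + z_β)² · (σ₁² + σ₂²/r) / δ²
   = (2.326 + 0.842)² · (1.3² + 2.2²/4) / 0.5²
   = 10.0362 · (1.69 + 1.21) / 0.25
   = 10.0362 · 2.9 / 0.25
   = 116.42
Round up → n₁ = 117; n₂ = r·n₁ = 4 × 117 = 468.

n₁ = 117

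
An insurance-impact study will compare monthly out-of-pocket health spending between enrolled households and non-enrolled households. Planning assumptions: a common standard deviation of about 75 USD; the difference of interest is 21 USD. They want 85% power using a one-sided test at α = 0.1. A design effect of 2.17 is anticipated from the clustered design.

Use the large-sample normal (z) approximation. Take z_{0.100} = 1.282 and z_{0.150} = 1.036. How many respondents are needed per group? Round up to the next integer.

n = 298 per group

n = (z_α + z_β)² · (σ₁² + σ₂²) / δ²
  = (1.282 + 1.036)² · (2·75² = 11250) / 21²
  = 5.3731 · 11250 / 441
  = 137.07
Design effect: 2.17 × 137.07 = 297.44.
Round up → n = 298 per group.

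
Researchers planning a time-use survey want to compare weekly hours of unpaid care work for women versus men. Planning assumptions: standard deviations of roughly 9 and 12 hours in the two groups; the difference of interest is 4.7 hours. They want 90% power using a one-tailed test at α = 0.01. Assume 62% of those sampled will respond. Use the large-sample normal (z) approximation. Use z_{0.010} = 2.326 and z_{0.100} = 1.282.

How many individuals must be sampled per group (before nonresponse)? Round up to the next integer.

n = (z_α + z_β)² · (σ₁² + σ₂²) / δ²
  = (2.326 + 1.282)² · (9² + 12² = 225) / 4.7²
  = 13.0177 · 225 / 22.09
  = 132.59
Adjust for 62% response: 132.59 / 0.62 = 213.86.
Round up → n = 214 per group.

n = 214 per group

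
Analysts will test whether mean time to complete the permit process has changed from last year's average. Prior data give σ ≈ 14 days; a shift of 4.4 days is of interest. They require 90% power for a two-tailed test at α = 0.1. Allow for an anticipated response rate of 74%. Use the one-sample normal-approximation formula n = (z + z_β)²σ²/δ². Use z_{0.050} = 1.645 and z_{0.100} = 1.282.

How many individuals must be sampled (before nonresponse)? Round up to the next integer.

n = 118

n = (z_{α/2} + z_β)² · σ² / δ²
  = (1.645 + 1.282)² · 14² / 4.4²
  = 8.5673 · 196 / 19.36
  = 86.74
Adjust for 74% response: 86.74 / 0.74 = 117.21.
Round up → n = 118.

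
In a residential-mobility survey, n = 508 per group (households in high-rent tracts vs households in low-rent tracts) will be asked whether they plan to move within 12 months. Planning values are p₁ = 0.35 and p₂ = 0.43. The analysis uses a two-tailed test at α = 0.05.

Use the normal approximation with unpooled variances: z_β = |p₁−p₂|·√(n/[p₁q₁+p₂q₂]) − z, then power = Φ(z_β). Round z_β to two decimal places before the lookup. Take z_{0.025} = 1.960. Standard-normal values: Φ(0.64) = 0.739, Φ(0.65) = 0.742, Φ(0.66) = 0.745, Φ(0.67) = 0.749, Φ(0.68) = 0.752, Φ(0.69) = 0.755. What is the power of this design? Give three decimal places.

z_β = |p₁−p₂|·√(n/[p₁q₁+p₂q₂]) − z_{α/2}
    = 0.08 · √(508/0.4726) − 1.960
    = 0.08 · 32.7857 − 1.960
    = 2.6229 − 1.960 = 0.6629 → 0.66
Power = Φ(0.66) = 0.745.

Power ≈ 0.745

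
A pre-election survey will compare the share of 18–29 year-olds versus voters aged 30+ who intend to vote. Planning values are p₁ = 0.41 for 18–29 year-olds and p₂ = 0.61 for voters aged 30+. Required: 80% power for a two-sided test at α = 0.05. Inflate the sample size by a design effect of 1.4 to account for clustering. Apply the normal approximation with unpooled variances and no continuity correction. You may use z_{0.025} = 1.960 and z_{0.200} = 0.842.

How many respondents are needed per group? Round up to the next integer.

n = (z_{α/2} + z_β)² · [p₁(1−p₁) + p₂(1−p₂)] / (p₁ − p₂)²
  = (1.960 + 0.842)² · (0.41·0.59 + 0.61·0.39) / (-0.20)²
  = (2.802)² · (0.2419 + 0.2379) / 0.0400
  = 7.8512 · 0.4798 / 0.0400
  = 94.18
Design effect: 1.4 × 94.18 = 131.85.
Round up → n = 132 per group.

n = 132 per group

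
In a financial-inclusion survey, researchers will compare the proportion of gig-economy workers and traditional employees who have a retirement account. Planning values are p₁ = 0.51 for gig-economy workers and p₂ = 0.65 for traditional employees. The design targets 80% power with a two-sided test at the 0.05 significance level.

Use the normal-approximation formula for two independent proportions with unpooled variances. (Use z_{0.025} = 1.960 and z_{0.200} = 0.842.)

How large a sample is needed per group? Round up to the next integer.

n = 192 per group

n = (z_{α/2} + z_β)² · [p₁(1−p₁) + p₂(1−p₂)] / (p₁ − p₂)²
  = (1.960 + 0.842)² · (0.51·0.49 + 0.65·0.35) / (-0.14)²
  = (2.802)² · (0.2499 + 0.2275) / 0.0196
  = 7.8512 · 0.4774 / 0.0196
  = 191.23
Round up → n = 192 per group.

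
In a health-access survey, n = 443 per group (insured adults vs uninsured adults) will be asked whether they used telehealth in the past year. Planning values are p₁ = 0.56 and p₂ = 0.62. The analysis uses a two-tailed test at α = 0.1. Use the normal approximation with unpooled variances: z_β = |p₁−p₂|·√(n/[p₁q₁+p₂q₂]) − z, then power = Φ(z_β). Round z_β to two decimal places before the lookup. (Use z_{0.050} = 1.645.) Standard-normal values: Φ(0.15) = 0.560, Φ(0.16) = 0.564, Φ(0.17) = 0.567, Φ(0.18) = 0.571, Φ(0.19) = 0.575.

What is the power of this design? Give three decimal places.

Power ≈ 0.567

z_β = |p₁−p₂|·√(n/[p₁q₁+p₂q₂]) − z_{α/2}
    = 0.06 · √(443/0.4820) − 1.645
    = 0.06 · 30.3164 − 1.645
    = 1.8190 − 1.645 = 0.1740 → 0.17
Power = Φ(0.17) = 0.567.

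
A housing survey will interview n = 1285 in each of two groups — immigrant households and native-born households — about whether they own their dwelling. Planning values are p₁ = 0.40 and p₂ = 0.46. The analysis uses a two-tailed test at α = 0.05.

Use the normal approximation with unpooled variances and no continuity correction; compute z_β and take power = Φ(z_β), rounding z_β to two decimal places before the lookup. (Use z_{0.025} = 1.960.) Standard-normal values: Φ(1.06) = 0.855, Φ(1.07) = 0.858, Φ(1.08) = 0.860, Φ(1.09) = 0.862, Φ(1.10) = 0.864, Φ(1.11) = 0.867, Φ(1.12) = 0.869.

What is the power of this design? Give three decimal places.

z_β = |p₁−p₂|·√(n/[p₁q₁+p₂q₂]) − z_{α/2}
    = 0.06 · √(1285/0.4884) − 1.960
    = 0.06 · 51.2937 − 1.960
    = 3.0776 − 1.960 = 1.1176 → 1.12
Power = Φ(1.12) = 0.869.

Power ≈ 0.869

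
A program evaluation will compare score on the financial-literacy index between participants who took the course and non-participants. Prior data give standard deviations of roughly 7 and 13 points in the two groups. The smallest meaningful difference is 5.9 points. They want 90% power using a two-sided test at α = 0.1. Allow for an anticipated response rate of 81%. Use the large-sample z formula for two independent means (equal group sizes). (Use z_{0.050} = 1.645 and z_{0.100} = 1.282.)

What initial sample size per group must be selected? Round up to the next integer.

n = (z_{α/2} + z_β)² · (σ₁² + σ₂²) / δ²
  = (1.645 + 1.282)² · (7² + 13² = 218) / 5.9²
  = 8.5673 · 218 / 34.81
  = 53.65
Adjust for 81% response: 53.65 / 0.81 = 66.24.
Round up → n = 67 per group.

n = 67 per group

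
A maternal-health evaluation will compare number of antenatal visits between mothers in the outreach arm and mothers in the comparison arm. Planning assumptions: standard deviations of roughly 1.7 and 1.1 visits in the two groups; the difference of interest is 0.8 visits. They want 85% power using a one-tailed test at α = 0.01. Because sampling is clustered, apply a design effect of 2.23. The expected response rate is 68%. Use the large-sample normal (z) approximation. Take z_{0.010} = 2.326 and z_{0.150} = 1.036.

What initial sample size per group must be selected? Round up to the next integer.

n = (z_α + z_β)² · (σ₁² + σ₂²) / δ²
  = (2.326 + 1.036)² · (1.7² + 1.1² = 4.1) / 0.8²
  = 11.3030 · 4.1 / 0.64
  = 72.41
Design effect: 2.23 × 72.41 = 161.47.
Adjust for 68% response: 161.47 / 0.68 = 237.46.
Round up → n = 238 per group.

n = 238 per group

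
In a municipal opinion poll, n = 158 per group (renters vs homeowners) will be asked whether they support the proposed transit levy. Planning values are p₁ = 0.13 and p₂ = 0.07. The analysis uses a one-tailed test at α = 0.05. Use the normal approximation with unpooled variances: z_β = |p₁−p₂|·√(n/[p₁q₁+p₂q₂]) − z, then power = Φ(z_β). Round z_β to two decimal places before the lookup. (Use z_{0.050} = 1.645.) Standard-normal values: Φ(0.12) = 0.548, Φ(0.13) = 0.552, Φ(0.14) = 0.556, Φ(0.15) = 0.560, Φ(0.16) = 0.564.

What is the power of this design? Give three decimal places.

Power ≈ 0.556

z_β = |p₁−p₂|·√(n/[p₁q₁+p₂q₂]) − z_α
    = 0.06 · √(158/0.1782) − 1.645
    = 0.06 · 29.7766 − 1.645
    = 1.7866 − 1.645 = 0.1416 → 0.14
Power = Φ(0.14) = 0.556.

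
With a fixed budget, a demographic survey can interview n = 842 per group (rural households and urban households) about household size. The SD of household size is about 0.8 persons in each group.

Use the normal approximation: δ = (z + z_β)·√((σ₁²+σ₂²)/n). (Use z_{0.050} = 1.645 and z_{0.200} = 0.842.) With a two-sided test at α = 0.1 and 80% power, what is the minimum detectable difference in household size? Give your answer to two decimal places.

Minimum detectable difference ≈ 0.10 persons

δ = (z_{α/2} + z_β) · √((σ₁²+σ₂²)/n)
  = (1.645 + 0.842) · √(1.28/842)
  = 2.487 · √0.00152
  = 2.487 · 0.0390
  = 0.0970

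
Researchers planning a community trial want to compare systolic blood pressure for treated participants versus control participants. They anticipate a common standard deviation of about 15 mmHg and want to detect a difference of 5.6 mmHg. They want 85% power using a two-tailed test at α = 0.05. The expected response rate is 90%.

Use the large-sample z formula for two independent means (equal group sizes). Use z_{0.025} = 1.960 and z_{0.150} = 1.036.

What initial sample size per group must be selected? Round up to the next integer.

n = 144 per group

n = (z_{α/2} + z_β)² · (σ₁² + σ₂²) / δ²
  = (1.960 + 1.036)² · (2·15² = 450) / 5.6²
  = 8.9760 · 450 / 31.36
  = 128.80
Adjust for 90% response: 128.80 / 0.90 = 143.11.
Round up → n = 144 per group.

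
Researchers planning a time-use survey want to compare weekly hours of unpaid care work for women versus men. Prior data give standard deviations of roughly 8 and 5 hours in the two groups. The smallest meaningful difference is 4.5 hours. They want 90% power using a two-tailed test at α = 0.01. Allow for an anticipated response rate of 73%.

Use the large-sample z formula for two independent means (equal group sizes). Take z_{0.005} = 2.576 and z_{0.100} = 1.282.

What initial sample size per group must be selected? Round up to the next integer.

n = 90 per group

n = (z_{α/2} + z_β)² · (σ₁² + σ₂²) / δ²
  = (2.576 + 1.282)² · (8² + 5² = 89) / 4.5²
  = 14.8842 · 89 / 20.25
  = 65.42
Adjust for 73% response: 65.42 / 0.73 = 89.61.
Round up → n = 90 per group.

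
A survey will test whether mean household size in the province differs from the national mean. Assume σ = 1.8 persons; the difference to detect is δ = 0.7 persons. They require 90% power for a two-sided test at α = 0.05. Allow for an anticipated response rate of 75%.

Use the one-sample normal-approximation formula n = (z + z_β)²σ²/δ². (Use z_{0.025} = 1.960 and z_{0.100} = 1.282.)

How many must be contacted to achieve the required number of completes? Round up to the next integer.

n = (z_{α/2} + z_β)² · σ² / δ²
  = (1.960 + 1.282)² · 1.8² / 0.7²
  = 10.5106 · 3.24 / 0.49
  = 69.50
Adjust for 75% response: 69.50 / 0.75 = 92.66.
Round up → n = 93.

n = 93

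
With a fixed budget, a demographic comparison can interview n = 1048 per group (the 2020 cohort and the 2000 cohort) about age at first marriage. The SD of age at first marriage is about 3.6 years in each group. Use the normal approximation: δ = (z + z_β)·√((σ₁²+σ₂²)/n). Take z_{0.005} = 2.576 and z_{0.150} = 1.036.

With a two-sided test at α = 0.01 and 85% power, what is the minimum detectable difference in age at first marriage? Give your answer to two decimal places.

Minimum detectable difference ≈ 0.57 years

δ = (z_{α/2} + z_β) · √((σ₁²+σ₂²)/n)
  = (2.576 + 1.036) · √(25.92/1048)
  = 3.612 · √0.02473
  = 3.612 · 0.1573
  = 0.5680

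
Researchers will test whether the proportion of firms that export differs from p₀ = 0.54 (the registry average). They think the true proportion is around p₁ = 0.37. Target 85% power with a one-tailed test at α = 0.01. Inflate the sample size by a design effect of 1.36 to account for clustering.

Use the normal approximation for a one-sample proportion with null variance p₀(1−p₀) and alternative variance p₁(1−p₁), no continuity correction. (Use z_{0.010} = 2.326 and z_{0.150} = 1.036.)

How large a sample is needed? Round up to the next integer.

n = [z_α·√(p₀q₀) + z_β·√(p₁q₁)]² / (p₁ − p₀)²
  = [2.326·√(0.54·0.46) + 1.036·√(0.37·0.63)]² / (-0.17)²
  = [2.326·0.4984 + 1.036·0.4828]² / 0.0289
  = [1.6595]² / 0.0289
  = 95.29
Design effect: 1.36 × 95.29 = 129.59.
Round up → n = 130.

n = 130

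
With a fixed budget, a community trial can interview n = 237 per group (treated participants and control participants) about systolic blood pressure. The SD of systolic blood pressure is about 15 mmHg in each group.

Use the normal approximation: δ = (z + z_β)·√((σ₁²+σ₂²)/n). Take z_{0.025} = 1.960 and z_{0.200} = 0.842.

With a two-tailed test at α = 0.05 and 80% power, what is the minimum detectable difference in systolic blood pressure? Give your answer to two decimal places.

δ = (z_{α/2} + z_β) · √((σ₁²+σ₂²)/n)
  = (1.960 + 0.842) · √(450/237)
  = 2.802 · √1.8987
  = 2.802 · 1.3779
  = 3.8610

Minimum detectable difference ≈ 3.86 mmHg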